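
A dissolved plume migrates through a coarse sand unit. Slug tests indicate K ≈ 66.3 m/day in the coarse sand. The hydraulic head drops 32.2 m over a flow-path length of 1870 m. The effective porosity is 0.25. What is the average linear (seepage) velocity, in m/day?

4.57

Hydraulic gradient i = Δh / L = 32.2 / 1870 = 0.01722.
Darcy flux q = K · i = 66.30 × 0.01722 = 1.142 m/day.
Seepage velocity v = q / n_e = 1.142 / 0.25 = 4.567 m/day.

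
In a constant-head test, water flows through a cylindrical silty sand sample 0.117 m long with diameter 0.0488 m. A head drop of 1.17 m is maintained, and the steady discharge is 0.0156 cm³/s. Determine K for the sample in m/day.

0.0721

Cross-sectional area A = π·(d/2)² = π × (0.0488/2)² = 0.001870 m².
Convert discharge: 0.0156 cm³/s = 1.560e-08 m³/s.
Darcy's law rearranged: K = Q·L / (A·Δh) = 1.560e-08 × 0.117 / (0.001870 × 1.17) = 8.341e-07 m/s = 0.07206 m/day.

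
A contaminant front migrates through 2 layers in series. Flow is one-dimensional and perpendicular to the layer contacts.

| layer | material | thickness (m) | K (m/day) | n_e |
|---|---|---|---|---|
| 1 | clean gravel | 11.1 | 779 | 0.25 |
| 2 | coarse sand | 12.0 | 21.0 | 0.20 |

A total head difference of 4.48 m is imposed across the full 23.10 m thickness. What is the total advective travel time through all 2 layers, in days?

0.677

With flow normal to the layers, continuity requires the same specific discharge q through every layer.
Σ(b_i/K_i) = 11.1/779 + 12.0/21.0 = 0.5857 d.
q = Δh / Σ(b_i/K_i) = 4.48 / 0.5857 = 7.649 m/day.
In each layer the seepage velocity is v_i = q/n_i, so the layer transit time is t_i = b_i·n_i / q:
  layer 1 (clean gravel): t_1 = 11.1 × 0.25 / 7.649 = 0.3628 d
  layer 2 (coarse sand): t_2 = 12.0 × 0.20 / 7.649 = 0.3138 d
Total t = Σ t_i = 0.6765 days.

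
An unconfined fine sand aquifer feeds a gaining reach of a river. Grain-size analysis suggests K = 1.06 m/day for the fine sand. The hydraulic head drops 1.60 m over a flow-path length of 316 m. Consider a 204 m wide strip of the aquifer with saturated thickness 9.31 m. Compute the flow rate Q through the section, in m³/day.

10.2

Cross-sectional area A = 204 × 9.31 = 1899 m².
Hydraulic gradient i = Δh / L = 1.60 / 316 = 0.005063.
Darcy's law: Q = K · A · i = 1.060 × 1899 × 0.005063 = 10.19 m³/day.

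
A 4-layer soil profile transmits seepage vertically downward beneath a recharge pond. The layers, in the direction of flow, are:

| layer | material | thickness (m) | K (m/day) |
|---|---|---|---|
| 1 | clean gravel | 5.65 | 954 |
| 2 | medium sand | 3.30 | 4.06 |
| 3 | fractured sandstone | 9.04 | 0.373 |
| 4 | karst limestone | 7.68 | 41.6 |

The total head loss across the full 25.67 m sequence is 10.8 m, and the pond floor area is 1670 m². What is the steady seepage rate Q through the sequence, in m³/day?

715

Flow is perpendicular to layering, so the layers act in series and the equivalent K is the thickness-weighted harmonic mean.
Total thickness L = 5.65 + 3.30 + 9.04 + 7.68 = 25.67 m.
Σ(b_i/K_i) = 5.65/954 + 3.30/4.06 + 9.04/0.373 + 7.68/41.6 = 25.24 d.
K_eq = L / Σ(b_i/K_i) = 25.67 / 25.24 = 1.017 m/day.
Q = K_eq · A · (Δh/L) = 1.017 × 1670 × (10.8/25.67) = 714.6 m³/day.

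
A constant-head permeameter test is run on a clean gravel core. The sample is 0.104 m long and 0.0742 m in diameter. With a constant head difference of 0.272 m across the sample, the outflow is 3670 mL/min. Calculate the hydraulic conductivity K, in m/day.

Cross-sectional area A = π·(d/2)² = π × (0.0742/2)² = 0.004324 m².
Convert discharge: 3670 mL/min = 6.117e-05 m³/s.
Darcy's law rearranged: K = Q·L / (A·Δh) = 6.117e-05 × 0.104 / (0.004324 × 0.272) = 0.005409 m/s = 467.3 m/day.

467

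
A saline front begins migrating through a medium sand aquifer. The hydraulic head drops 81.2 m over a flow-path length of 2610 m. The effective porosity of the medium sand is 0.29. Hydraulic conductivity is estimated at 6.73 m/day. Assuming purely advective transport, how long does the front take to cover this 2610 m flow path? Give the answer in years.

9.90

Hydraulic gradient i = Δh / L = 81.2 / 2610 = 0.03111.
Darcy flux q = K · i = 6.730 × 0.03111 = 0.2094 m/day.
Seepage velocity v = q / n_e = 0.2094 / 0.29 = 0.7220 m/day.
Travel time t = L / v = 2610 / 0.7220 = 3615 days = 9.897 years.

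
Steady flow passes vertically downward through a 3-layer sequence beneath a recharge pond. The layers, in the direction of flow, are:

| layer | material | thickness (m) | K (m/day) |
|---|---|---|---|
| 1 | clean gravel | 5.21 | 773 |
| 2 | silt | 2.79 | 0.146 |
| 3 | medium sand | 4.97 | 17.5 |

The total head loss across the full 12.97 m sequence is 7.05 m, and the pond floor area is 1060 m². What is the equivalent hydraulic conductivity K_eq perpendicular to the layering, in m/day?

0.669

Flow is perpendicular to layering, so the layers act in series and the equivalent K is the thickness-weighted harmonic mean.
Total thickness L = 5.21 + 2.79 + 4.97 = 12.97 m.
Σ(b_i/K_i) = 5.21/773 + 2.79/0.146 + 4.97/17.5 = 19.40 d.
K_eq = L / Σ(b_i/K_i) = 12.97 / 19.40 = 0.6685 m/day.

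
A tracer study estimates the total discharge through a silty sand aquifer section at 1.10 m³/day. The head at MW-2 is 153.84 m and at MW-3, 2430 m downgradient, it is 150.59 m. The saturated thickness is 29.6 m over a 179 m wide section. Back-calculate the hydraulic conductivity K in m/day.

0.155

Cross-sectional area A = 179 × 29.6 = 5298 m².
Hydraulic gradient i = (153.84 − 150.59) / 2430 = 3.25 / 2430 = 0.001337.
From Q = K·A·i, K = Q / (A·i) = 1.10 / (5298 × 0.001337) = 0.1552 m/day.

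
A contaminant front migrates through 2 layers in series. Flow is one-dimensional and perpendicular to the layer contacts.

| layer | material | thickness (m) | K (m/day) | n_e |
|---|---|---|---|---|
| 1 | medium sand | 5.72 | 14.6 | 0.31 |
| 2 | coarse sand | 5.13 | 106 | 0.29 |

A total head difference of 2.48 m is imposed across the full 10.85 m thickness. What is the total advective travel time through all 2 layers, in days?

0.579

With flow normal to the layers, continuity requires the same specific discharge q through every layer.
Σ(b_i/K_i) = 5.72/14.6 + 5.13/106 = 0.4402 d.
q = Δh / Σ(b_i/K_i) = 2.48 / 0.4402 = 5.634 m/day.
In each layer the seepage velocity is v_i = q/n_i, so the layer transit time is t_i = b_i·n_i / q:
  layer 1 (medium sand): t_1 = 5.72 × 0.31 / 5.634 = 0.3147 d
  layer 2 (coarse sand): t_2 = 5.13 × 0.29 / 5.634 = 0.2641 d
Total t = Σ t_i = 0.5788 days.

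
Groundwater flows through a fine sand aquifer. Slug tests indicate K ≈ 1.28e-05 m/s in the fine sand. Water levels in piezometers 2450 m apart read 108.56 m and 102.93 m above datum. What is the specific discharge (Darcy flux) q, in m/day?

Convert K: 1.28e-05 m/s × 86400 = 1.106 m/day.
Hydraulic gradient i = (108.56 − 102.93) / 2450 = 5.63 / 2450 = 0.002298.
Specific discharge q = K · i = 1.106 × 0.002298 = 0.002541 m/day.

0.00254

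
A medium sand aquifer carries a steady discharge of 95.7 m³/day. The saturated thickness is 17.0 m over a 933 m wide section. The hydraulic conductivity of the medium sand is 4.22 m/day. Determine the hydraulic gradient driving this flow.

Cross-sectional area A = 933 × 17.0 = 15861 m².
From Q = K·A·i, i = Q / (K·A) = 95.7 / (4.220 × 15861) = 0.001430.

0.00143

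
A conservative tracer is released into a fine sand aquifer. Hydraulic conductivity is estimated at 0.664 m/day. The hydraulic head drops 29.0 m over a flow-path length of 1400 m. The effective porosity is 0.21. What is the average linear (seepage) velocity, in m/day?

Hydraulic gradient i = Δh / L = 29.0 / 1400 = 0.02071.
Darcy flux q = K · i = 0.6640 × 0.02071 = 0.01375 m/day.
Seepage velocity v = q / n_e = 0.01375 / 0.21 = 0.06550 m/day.

0.0655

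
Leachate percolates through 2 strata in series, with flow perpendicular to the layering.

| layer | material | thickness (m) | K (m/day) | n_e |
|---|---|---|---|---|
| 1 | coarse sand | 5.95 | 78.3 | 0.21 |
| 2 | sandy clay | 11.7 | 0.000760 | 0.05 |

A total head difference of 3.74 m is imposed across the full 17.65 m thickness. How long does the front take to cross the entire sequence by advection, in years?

20.7

With flow normal to the layers, continuity requires the same specific discharge q through every layer.
Σ(b_i/K_i) = 5.95/78.3 + 11.7/0.000760 = 15395 d.
q = Δh / Σ(b_i/K_i) = 3.74 / 15395 = 0.0002429 m/day.
In each layer the seepage velocity is v_i = q/n_i, so the layer transit time is t_i = b_i·n_i / q:
  layer 1 (coarse sand): t_1 = 5.95 × 0.21 / 0.0002429 = 5143 d
  layer 2 (sandy clay): t_2 = 11.7 × 0.05 / 0.0002429 = 2408 d
Total t = Σ t_i = 7551 days = 20.67 years.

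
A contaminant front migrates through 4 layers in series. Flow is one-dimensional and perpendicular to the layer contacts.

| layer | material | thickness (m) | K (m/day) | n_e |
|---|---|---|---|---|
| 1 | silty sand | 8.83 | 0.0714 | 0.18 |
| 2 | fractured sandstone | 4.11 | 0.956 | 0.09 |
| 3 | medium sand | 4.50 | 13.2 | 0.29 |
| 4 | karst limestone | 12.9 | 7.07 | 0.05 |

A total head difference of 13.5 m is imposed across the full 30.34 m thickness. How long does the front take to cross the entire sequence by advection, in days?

37.7

With flow normal to the layers, continuity requires the same specific discharge q through every layer.
Σ(b_i/K_i) = 8.83/0.0714 + 4.11/0.956 + 4.50/13.2 + 12.9/7.07 = 130.1 d.
q = Δh / Σ(b_i/K_i) = 13.5 / 130.1 = 0.1037 m/day.
In each layer the seepage velocity is v_i = q/n_i, so the layer transit time is t_i = b_i·n_i / q:
  layer 1 (silty sand): t_1 = 8.83 × 0.18 / 0.1037 = 15.32 d
  layer 2 (fractured sandstone): t_2 = 4.11 × 0.09 / 0.1037 = 3.566 d
  layer 3 (medium sand): t_3 = 4.50 × 0.29 / 0.1037 = 12.58 d
  layer 4 (karst limestone): t_4 = 12.9 × 0.05 / 0.1037 = 6.218 d
Total t = Σ t_i = 37.68 days.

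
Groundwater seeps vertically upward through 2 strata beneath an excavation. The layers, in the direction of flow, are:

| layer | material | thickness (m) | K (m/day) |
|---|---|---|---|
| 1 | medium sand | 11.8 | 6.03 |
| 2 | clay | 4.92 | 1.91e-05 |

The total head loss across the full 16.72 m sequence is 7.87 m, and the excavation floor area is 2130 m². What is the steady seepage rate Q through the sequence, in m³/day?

0.0651

Flow is perpendicular to layering, so the layers act in series and the equivalent K is the thickness-weighted harmonic mean.
Total thickness L = 11.8 + 4.92 = 16.72 m.
Σ(b_i/K_i) = 11.8/6.03 + 4.92/1.91e-05 = 2.576e+05 d.
K_eq = L / Σ(b_i/K_i) = 16.72 / 2.576e+05 = 6.491e-05 m/day.
Q = K_eq · A · (Δh/L) = 6.491e-05 × 2130 × (7.87/16.72) = 0.06508 m³/day.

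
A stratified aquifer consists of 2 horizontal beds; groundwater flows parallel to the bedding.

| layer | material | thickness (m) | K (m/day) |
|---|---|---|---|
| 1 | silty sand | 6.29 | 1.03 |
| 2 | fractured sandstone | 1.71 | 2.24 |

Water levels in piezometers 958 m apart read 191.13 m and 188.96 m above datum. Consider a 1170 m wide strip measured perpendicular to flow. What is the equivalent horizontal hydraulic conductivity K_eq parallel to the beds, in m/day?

1.29

Flow is parallel to layering, so each bed carries its own Darcy discharge and the transmissivities add.
Σ(K_i·b_i) = 1.03×6.29 + 2.24×1.71 = 10.31 m²/day.
Total thickness b = 8.000 m, so K_eq = Σ(K_i·b_i)/b = 1.289 m/day.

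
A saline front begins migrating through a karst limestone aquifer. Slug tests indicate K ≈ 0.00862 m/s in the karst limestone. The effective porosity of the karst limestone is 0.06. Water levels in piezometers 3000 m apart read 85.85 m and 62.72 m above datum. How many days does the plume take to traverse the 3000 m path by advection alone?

31.3

Convert K: 0.00862 m/s × 86400 = 744.8 m/day.
Hydraulic gradient i = (85.85 − 62.72) / 3000 = 23.13 / 3000 = 0.007710.
Darcy flux q = K · i = 744.8 × 0.007710 = 5.742 m/day.
Seepage velocity v = q / n_e = 5.742 / 0.06 = 95.70 m/day.
Travel time t = L / v = 3000 / 95.70 = 31.35 days.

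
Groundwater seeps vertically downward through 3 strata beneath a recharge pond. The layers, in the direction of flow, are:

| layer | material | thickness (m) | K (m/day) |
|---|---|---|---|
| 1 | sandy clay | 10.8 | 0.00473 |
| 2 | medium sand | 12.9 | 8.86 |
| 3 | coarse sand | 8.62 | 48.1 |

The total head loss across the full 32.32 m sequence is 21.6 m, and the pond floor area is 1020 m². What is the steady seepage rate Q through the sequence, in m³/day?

9.64

Flow is perpendicular to layering, so the layers act in series and the equivalent K is the thickness-weighted harmonic mean.
Total thickness L = 10.8 + 12.9 + 8.62 = 32.32 m.
Σ(b_i/K_i) = 10.8/0.00473 + 12.9/8.86 + 8.62/48.1 = 2285 d.
K_eq = L / Σ(b_i/K_i) = 32.32 / 2285 = 0.01414 m/day.
Q = K_eq · A · (Δh/L) = 0.01414 × 1020 × (21.6/32.32) = 9.642 m³/day.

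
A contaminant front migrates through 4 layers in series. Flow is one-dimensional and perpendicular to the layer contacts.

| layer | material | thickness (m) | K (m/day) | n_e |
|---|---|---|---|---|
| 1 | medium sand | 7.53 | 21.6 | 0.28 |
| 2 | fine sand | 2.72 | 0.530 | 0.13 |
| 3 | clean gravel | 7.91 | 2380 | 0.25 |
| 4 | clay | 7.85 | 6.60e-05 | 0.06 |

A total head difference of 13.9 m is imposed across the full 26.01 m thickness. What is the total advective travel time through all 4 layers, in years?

115

With flow normal to the layers, continuity requires the same specific discharge q through every layer.
Σ(b_i/K_i) = 7.53/21.6 + 2.72/0.530 + 7.91/2380 + 7.85/6.60e-05 = 1.189e+05 d.
q = Δh / Σ(b_i/K_i) = 13.9 / 1.189e+05 = 0.0001169 m/day.
In each layer the seepage velocity is v_i = q/n_i, so the layer transit time is t_i = b_i·n_i / q:
  layer 1 (medium sand): t_1 = 7.53 × 0.28 / 0.0001169 = 18042 d
  layer 2 (fine sand): t_2 = 2.72 × 0.13 / 0.0001169 = 3026 d
  layer 3 (clean gravel): t_3 = 7.91 × 0.25 / 0.0001169 = 16922 d
  layer 4 (clay): t_4 = 7.85 × 0.06 / 0.0001169 = 4030 d
Total t = Σ t_i = 42020 days = 115.0 years.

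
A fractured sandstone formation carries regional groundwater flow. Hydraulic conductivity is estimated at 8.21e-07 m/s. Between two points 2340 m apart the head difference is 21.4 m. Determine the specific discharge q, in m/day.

0.000649

Convert K: 8.21e-07 m/s × 86400 = 0.07093 m/day.
Hydraulic gradient i = Δh / L = 21.4 / 2340 = 0.009145.
Specific discharge q = K · i = 0.07093 × 0.009145 = 0.0006487 m/day.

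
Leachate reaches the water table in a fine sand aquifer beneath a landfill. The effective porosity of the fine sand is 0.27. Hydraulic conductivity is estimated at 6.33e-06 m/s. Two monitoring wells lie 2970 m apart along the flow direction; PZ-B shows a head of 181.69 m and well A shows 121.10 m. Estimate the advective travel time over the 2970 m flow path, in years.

Convert K: 6.33e-06 m/s × 86400 = 0.5469 m/day.
Hydraulic gradient i = (181.69 − 121.10) / 2970 = 60.59 / 2970 = 0.02040.
Darcy flux q = K · i = 0.5469 × 0.02040 = 0.01116 m/day.
Seepage velocity v = q / n_e = 0.01116 / 0.27 = 0.04132 m/day.
Travel time t = L / v = 2970 / 0.04132 = 71872 days = 196.8 years.

197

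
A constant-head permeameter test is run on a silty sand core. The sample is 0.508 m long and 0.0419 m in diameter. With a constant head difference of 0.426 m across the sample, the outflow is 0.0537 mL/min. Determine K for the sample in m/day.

0.0669

Cross-sectional area A = π·(d/2)² = π × (0.0419/2)² = 0.001379 m².
Convert discharge: 0.0537 mL/min = 8.950e-10 m³/s.
Darcy's law rearranged: K = Q·L / (A·Δh) = 8.950e-10 × 0.508 / (0.001379 × 0.426) = 7.740e-07 m/s = 0.06688 m/day.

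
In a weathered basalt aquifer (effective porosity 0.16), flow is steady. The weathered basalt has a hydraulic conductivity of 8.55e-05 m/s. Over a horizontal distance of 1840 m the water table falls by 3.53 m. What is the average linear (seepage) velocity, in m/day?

Convert K: 8.55e-05 m/s × 86400 = 7.387 m/day.
Hydraulic gradient i = Δh / L = 3.53 / 1840 = 0.001918.
Darcy flux q = K · i = 7.387 × 0.001918 = 0.01417 m/day.
Seepage velocity v = q / n_e = 0.01417 / 0.16 = 0.08858 m/day.

0.0886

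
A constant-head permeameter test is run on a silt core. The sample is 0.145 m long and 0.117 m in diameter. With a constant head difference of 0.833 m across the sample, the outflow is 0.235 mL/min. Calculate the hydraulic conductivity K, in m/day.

0.00548

Cross-sectional area A = π·(d/2)² = π × (0.117/2)² = 0.01075 m².
Convert discharge: 0.235 mL/min = 3.917e-09 m³/s.
Darcy's law rearranged: K = Q·L / (A·Δh) = 3.917e-09 × 0.145 / (0.01075 × 0.833) = 6.341e-08 m/s = 0.005479 m/day.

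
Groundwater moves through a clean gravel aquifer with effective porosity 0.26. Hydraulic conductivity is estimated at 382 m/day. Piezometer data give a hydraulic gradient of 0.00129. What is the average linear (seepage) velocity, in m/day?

Hydraulic gradient i = 0.00129.
Darcy flux q = K · i = 382.0 × 0.001290 = 0.4928 m/day.
Seepage velocity v = q / n_e = 0.4928 / 0.26 = 1.895 m/day.

1.90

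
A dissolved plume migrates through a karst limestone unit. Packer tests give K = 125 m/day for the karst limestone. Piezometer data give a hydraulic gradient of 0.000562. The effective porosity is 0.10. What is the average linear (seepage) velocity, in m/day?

0.703

Hydraulic gradient i = 0.000562.
Darcy flux q = K · i = 125.0 × 0.0005620 = 0.07025 m/day.
Seepage velocity v = q / n_e = 0.07025 / 0.10 = 0.7025 m/day.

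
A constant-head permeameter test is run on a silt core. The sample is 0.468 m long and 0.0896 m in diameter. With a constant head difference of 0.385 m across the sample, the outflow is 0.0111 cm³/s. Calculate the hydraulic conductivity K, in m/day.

Cross-sectional area A = π·(d/2)² = π × (0.0896/2)² = 0.006305 m².
Convert discharge: 0.0111 cm³/s = 1.110e-08 m³/s.
Darcy's law rearranged: K = Q·L / (A·Δh) = 1.110e-08 × 0.468 / (0.006305 × 0.385) = 2.140e-06 m/s = 0.1849 m/day.

0.185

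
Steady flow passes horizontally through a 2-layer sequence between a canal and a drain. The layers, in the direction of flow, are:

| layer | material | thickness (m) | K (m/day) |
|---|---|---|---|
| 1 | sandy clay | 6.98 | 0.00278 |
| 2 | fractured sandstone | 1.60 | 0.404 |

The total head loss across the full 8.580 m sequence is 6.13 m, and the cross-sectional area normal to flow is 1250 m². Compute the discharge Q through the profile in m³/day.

3.05

Flow is perpendicular to layering, so the layers act in series and the equivalent K is the thickness-weighted harmonic mean.
Total thickness L = 6.98 + 1.60 = 8.580 m.
Σ(b_i/K_i) = 6.98/0.00278 + 1.60/0.404 = 2515 d.
K_eq = L / Σ(b_i/K_i) = 8.580 / 2515 = 0.003412 m/day.
Q = K_eq · A · (Δh/L) = 0.003412 × 1250 × (6.13/8.580) = 3.047 m³/day.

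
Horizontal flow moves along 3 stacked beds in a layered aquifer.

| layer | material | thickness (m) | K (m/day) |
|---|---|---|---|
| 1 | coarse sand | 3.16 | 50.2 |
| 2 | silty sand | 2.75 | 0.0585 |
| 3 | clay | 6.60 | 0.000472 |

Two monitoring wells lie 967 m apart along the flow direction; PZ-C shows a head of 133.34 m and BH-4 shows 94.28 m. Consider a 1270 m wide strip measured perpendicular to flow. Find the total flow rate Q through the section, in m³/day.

8150

Flow is parallel to layering, so each bed carries its own Darcy discharge and the transmissivities add.
Σ(K_i·b_i) = 50.2×3.16 + 0.0585×2.75 + 0.000472×6.60 = 158.8 m²/day.
Hydraulic gradient i = (133.34 − 94.28) / 967 = 39.06 / 967 = 0.04039.
Q = Σ(K_i·b_i) · W · i = 158.8 × 1270 × 0.04039 = 8146 m³/day.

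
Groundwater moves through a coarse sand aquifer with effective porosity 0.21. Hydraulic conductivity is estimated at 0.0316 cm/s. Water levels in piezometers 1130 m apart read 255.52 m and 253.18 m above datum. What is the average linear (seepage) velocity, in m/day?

0.269

Convert K: 0.0316 cm/s × 864 = 27.30 m/day.
Hydraulic gradient i = (255.52 − 253.18) / 1130 = 2.34 / 1130 = 0.002071.
Darcy flux q = K · i = 27.30 × 0.002071 = 0.05654 m/day.
Seepage velocity v = q / n_e = 0.05654 / 0.21 = 0.2692 m/day.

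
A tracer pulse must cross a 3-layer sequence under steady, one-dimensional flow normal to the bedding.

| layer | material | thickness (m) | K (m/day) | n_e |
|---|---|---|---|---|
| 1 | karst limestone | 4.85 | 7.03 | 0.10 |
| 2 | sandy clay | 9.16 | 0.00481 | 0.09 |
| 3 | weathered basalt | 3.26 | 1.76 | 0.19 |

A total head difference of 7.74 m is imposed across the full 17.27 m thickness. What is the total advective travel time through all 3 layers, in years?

1.30

With flow normal to the layers, continuity requires the same specific discharge q through every layer.
Σ(b_i/K_i) = 4.85/7.03 + 9.16/0.00481 + 3.26/1.76 = 1907 d.
q = Δh / Σ(b_i/K_i) = 7.74 / 1907 = 0.004059 m/day.
In each layer the seepage velocity is v_i = q/n_i, so the layer transit time is t_i = b_i·n_i / q:
  layer 1 (karst limestone): t_1 = 4.85 × 0.10 / 0.004059 = 119.5 d
  layer 2 (sandy clay): t_2 = 9.16 × 0.09 / 0.004059 = 203.1 d
  layer 3 (weathered basalt): t_3 = 3.26 × 0.19 / 0.004059 = 152.6 d
Total t = Σ t_i = 475.2 days = 1.301 years.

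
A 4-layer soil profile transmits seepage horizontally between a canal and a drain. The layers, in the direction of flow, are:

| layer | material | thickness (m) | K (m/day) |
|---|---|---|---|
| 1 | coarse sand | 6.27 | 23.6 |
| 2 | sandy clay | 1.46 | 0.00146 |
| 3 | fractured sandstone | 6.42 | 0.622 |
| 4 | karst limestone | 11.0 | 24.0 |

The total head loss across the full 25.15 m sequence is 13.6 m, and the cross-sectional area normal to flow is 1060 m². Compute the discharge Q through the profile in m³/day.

Flow is perpendicular to layering, so the layers act in series and the equivalent K is the thickness-weighted harmonic mean.
Total thickness L = 6.27 + 1.46 + 6.42 + 11.0 = 25.15 m.
Σ(b_i/K_i) = 6.27/23.6 + 1.46/0.00146 + 6.42/0.622 + 11.0/24.0 = 1011 d.
K_eq = L / Σ(b_i/K_i) = 25.15 / 1011 = 0.02488 m/day.
Q = K_eq · A · (Δh/L) = 0.02488 × 1060 × (13.6/25.15) = 14.26 m³/day.

14.3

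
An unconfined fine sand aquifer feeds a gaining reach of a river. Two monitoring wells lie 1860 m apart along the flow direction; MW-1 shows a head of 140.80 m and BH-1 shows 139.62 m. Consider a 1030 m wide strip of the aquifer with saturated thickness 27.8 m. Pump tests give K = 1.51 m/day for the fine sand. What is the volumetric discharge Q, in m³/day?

Cross-sectional area A = 1030 × 27.8 = 28634 m².
Hydraulic gradient i = (140.80 − 139.62) / 1860 = 1.18 / 1860 = 0.0006344.
Darcy's law: Q = K · A · i = 1.510 × 28634 × 0.0006344 = 27.43 m³/day.

27.4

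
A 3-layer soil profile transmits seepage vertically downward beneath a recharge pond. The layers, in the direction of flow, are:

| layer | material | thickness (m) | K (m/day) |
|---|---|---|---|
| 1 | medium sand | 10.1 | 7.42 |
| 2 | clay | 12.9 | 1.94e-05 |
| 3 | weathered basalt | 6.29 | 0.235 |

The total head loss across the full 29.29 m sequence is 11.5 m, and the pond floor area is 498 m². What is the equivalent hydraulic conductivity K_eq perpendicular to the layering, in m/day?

Flow is perpendicular to layering, so the layers act in series and the equivalent K is the thickness-weighted harmonic mean.
Total thickness L = 10.1 + 12.9 + 6.29 = 29.29 m.
Σ(b_i/K_i) = 10.1/7.42 + 12.9/1.94e-05 + 6.29/0.235 = 6.650e+05 d.
K_eq = L / Σ(b_i/K_i) = 29.29 / 6.650e+05 = 4.405e-05 m/day.

4.40e-05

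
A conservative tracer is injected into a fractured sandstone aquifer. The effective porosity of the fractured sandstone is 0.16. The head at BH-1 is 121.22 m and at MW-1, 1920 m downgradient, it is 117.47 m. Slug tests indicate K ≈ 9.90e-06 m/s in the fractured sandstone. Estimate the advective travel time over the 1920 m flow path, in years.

Convert K: 9.90e-06 m/s × 86400 = 0.8554 m/day.
Hydraulic gradient i = (121.22 − 117.47) / 1920 = 3.75 / 1920 = 0.001953.
Darcy flux q = K · i = 0.8554 × 0.001953 = 0.001671 m/day.
Seepage velocity v = q / n_e = 0.001671 / 0.16 = 0.01044 m/day.
Travel time t = L / v = 1920 / 0.01044 = 1.839e+05 days = 503.4 years.

503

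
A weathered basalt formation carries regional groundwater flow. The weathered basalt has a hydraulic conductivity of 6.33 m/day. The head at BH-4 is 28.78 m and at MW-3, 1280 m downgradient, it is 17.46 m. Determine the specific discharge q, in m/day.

0.0560

Hydraulic gradient i = (28.78 − 17.46) / 1280 = 11.32 / 1280 = 0.008844.
Specific discharge q = K · i = 6.330 × 0.008844 = 0.05598 m/day.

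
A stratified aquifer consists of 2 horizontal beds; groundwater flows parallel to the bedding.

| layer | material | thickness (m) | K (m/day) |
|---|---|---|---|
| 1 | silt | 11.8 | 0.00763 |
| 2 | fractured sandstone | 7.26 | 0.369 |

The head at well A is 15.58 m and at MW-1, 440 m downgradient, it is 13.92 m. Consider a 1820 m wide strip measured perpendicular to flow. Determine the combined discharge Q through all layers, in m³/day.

19.0

Flow is parallel to layering, so each bed carries its own Darcy discharge and the transmissivities add.
Σ(K_i·b_i) = 0.00763×11.8 + 0.369×7.26 = 2.769 m²/day.
Hydraulic gradient i = (15.58 − 13.92) / 440 = 1.66 / 440 = 0.003773.
Q = Σ(K_i·b_i) · W · i = 2.769 × 1820 × 0.003773 = 19.01 m³/day.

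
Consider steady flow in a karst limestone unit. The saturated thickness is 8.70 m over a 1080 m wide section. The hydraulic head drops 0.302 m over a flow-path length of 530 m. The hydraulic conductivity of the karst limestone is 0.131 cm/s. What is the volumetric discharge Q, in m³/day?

Convert K: 0.131 cm/s × 864 = 113.2 m/day.
Cross-sectional area A = 1080 × 8.70 = 9396 m².
Hydraulic gradient i = Δh / L = 0.302 / 530 = 0.0005698.
Darcy's law: Q = K · A · i = 113.2 × 9396 × 0.0005698 = 606.0 m³/day.

606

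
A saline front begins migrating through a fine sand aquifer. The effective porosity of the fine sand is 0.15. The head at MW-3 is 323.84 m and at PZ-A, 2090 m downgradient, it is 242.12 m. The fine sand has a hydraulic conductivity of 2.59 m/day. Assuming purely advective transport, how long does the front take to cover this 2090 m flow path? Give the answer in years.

8.48

Hydraulic gradient i = (323.84 − 242.12) / 2090 = 81.72 / 2090 = 0.03910.
Darcy flux q = K · i = 2.590 × 0.03910 = 0.1013 m/day.
Seepage velocity v = q / n_e = 0.1013 / 0.15 = 0.6751 m/day.
Travel time t = L / v = 2090 / 0.6751 = 3096 days = 8.476 years.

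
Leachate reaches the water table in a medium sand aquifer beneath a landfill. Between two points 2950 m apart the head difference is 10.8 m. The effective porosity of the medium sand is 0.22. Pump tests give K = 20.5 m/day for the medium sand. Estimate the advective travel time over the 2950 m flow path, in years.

23.7

Hydraulic gradient i = Δh / L = 10.8 / 2950 = 0.003661.
Darcy flux q = K · i = 20.50 × 0.003661 = 0.07505 m/day.
Seepage velocity v = q / n_e = 0.07505 / 0.22 = 0.3411 m/day.
Travel time t = L / v = 2950 / 0.3411 = 8647 days = 23.68 years.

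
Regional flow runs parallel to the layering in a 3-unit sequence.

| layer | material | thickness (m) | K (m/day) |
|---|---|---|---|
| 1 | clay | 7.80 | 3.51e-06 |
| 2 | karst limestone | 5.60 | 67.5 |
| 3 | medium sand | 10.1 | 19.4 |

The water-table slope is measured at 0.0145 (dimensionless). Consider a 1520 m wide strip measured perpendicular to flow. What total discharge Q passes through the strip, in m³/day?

12600

Flow is parallel to layering, so each bed carries its own Darcy discharge and the transmissivities add.
Σ(K_i·b_i) = 3.51e-06×7.80 + 67.5×5.60 + 19.4×10.1 = 573.9 m²/day.
Hydraulic gradient i = 0.0145.
Q = Σ(K_i·b_i) · W · i = 573.9 × 1520 × 0.01450 = 12650 m³/day.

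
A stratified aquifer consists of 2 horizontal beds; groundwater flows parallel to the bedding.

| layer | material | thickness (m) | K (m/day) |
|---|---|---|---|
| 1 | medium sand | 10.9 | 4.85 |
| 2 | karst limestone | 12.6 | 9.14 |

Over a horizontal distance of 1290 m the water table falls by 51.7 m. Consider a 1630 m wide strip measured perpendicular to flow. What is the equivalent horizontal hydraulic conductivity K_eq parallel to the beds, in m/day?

7.15

Flow is parallel to layering, so each bed carries its own Darcy discharge and the transmissivities add.
Σ(K_i·b_i) = 4.85×10.9 + 9.14×12.6 = 168.0 m²/day.
Total thickness b = 23.50 m, so K_eq = Σ(K_i·b_i)/b = 7.150 m/day.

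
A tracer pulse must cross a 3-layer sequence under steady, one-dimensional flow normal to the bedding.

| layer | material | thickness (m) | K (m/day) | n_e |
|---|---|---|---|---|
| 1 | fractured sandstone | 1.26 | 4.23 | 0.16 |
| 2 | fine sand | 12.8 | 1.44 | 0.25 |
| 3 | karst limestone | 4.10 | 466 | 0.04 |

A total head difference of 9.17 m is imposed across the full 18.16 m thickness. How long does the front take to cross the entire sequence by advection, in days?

With flow normal to the layers, continuity requires the same specific discharge q through every layer.
Σ(b_i/K_i) = 1.26/4.23 + 12.8/1.44 + 4.10/466 = 9.196 d.
q = Δh / Σ(b_i/K_i) = 9.17 / 9.196 = 0.9972 m/day.
In each layer the seepage velocity is v_i = q/n_i, so the layer transit time is t_i = b_i·n_i / q:
  layer 1 (fractured sandstone): t_1 = 1.26 × 0.16 / 0.9972 = 0.2022 d
  layer 2 (fine sand): t_2 = 12.8 × 0.25 / 0.9972 = 3.209 d
  layer 3 (karst limestone): t_3 = 4.10 × 0.04 / 0.9972 = 0.1645 d
Total t = Σ t_i = 3.576 days.

3.58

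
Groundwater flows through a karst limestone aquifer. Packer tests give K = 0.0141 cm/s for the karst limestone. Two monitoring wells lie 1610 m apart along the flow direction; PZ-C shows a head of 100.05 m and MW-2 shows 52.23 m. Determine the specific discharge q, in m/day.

Convert K: 0.0141 cm/s × 864 = 12.18 m/day.
Hydraulic gradient i = (100.05 − 52.23) / 1610 = 47.82 / 1610 = 0.02970.
Specific discharge q = K · i = 12.18 × 0.02970 = 0.3618 m/day.

0.362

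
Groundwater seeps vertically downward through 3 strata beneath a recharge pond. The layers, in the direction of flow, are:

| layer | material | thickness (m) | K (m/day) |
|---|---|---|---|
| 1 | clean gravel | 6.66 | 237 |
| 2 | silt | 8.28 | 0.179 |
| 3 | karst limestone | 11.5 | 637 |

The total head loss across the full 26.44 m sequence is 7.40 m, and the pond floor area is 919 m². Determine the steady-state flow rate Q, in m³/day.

Flow is perpendicular to layering, so the layers act in series and the equivalent K is the thickness-weighted harmonic mean.
Total thickness L = 6.66 + 8.28 + 11.5 = 26.44 m.
Σ(b_i/K_i) = 6.66/237 + 8.28/0.179 + 11.5/637 = 46.30 d.
K_eq = L / Σ(b_i/K_i) = 26.44 / 46.30 = 0.5710 m/day.
Q = K_eq · A · (Δh/L) = 0.5710 × 919 × (7.40/26.44) = 146.9 m³/day.

147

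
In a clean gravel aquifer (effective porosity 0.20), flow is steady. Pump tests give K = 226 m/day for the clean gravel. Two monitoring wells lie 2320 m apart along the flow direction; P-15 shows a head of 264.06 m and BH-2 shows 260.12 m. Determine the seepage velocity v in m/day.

Hydraulic gradient i = (264.06 − 260.12) / 2320 = 3.94 / 2320 = 0.001698.
Darcy flux q = K · i = 226.0 × 0.001698 = 0.3838 m/day.
Seepage velocity v = q / n_e = 0.3838 / 0.20 = 1.919 m/day.

1.92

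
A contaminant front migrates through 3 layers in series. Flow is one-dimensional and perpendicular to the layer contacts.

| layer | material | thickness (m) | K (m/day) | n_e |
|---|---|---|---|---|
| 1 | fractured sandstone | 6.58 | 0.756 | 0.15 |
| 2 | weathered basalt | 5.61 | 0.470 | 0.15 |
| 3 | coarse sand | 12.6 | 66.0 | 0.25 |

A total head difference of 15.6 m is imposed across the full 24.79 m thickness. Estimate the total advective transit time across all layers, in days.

With flow normal to the layers, continuity requires the same specific discharge q through every layer.
Σ(b_i/K_i) = 6.58/0.756 + 5.61/0.470 + 12.6/66.0 = 20.83 d.
q = Δh / Σ(b_i/K_i) = 15.6 / 20.83 = 0.7489 m/day.
In each layer the seepage velocity is v_i = q/n_i, so the layer transit time is t_i = b_i·n_i / q:
  layer 1 (fractured sandstone): t_1 = 6.58 × 0.15 / 0.7489 = 1.318 d
  layer 2 (weathered basalt): t_2 = 5.61 × 0.15 / 0.7489 = 1.124 d
  layer 3 (coarse sand): t_3 = 12.6 × 0.25 / 0.7489 = 4.206 d
Total t = Σ t_i = 6.648 days.

6.65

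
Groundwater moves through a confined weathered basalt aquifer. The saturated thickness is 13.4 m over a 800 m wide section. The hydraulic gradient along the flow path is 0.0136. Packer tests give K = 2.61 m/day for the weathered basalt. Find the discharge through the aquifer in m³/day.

381

Cross-sectional area A = 800 × 13.4 = 10720 m².
Hydraulic gradient i = 0.0136.
Darcy's law: Q = K · A · i = 2.610 × 10720 × 0.01360 = 380.5 m³/day.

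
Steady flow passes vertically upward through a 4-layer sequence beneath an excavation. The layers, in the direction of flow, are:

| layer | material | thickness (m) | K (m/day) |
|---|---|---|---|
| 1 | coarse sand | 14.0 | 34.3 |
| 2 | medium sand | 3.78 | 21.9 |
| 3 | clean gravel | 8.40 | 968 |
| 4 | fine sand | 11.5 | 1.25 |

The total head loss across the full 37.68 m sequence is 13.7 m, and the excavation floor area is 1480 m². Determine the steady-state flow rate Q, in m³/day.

2070

Flow is perpendicular to layering, so the layers act in series and the equivalent K is the thickness-weighted harmonic mean.
Total thickness L = 14.0 + 3.78 + 8.40 + 11.5 = 37.68 m.
Σ(b_i/K_i) = 14.0/34.3 + 3.78/21.9 + 8.40/968 + 11.5/1.25 = 9.789 d.
K_eq = L / Σ(b_i/K_i) = 37.68 / 9.789 = 3.849 m/day.
Q = K_eq · A · (Δh/L) = 3.849 × 1480 × (13.7/37.68) = 2071 m³/day.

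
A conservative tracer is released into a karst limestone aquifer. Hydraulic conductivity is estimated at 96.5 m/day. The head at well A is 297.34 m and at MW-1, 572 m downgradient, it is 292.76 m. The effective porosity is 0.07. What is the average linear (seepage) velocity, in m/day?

Hydraulic gradient i = (297.34 − 292.76) / 572 = 4.58 / 572 = 0.008007.
Darcy flux q = K · i = 96.50 × 0.008007 = 0.7727 m/day.
Seepage velocity v = q / n_e = 0.7727 / 0.07 = 11.04 m/day.

11.0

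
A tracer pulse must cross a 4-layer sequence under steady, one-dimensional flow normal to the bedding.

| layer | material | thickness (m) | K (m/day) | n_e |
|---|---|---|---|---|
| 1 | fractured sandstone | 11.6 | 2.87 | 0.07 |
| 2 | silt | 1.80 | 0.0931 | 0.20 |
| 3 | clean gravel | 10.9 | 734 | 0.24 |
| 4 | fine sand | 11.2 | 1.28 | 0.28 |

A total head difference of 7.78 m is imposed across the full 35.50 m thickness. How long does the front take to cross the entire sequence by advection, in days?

With flow normal to the layers, continuity requires the same specific discharge q through every layer.
Σ(b_i/K_i) = 11.6/2.87 + 1.80/0.0931 + 10.9/734 + 11.2/1.28 = 32.14 d.
q = Δh / Σ(b_i/K_i) = 7.78 / 32.14 = 0.2421 m/day.
In each layer the seepage velocity is v_i = q/n_i, so the layer transit time is t_i = b_i·n_i / q:
  layer 1 (fractured sandstone): t_1 = 11.6 × 0.07 / 0.2421 = 3.355 d
  layer 2 (silt): t_2 = 1.80 × 0.20 / 0.2421 = 1.487 d
  layer 3 (clean gravel): t_3 = 10.9 × 0.24 / 0.2421 = 10.81 d
  layer 4 (fine sand): t_4 = 11.2 × 0.28 / 0.2421 = 12.96 d
Total t = Σ t_i = 28.60 days.

28.6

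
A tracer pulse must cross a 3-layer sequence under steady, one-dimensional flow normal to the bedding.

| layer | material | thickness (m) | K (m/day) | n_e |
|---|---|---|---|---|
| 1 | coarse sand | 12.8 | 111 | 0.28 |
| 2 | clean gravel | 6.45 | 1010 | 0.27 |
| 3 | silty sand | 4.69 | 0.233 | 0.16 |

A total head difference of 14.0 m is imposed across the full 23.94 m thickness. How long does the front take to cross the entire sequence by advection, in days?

8.79

With flow normal to the layers, continuity requires the same specific discharge q through every layer.
Σ(b_i/K_i) = 12.8/111 + 6.45/1010 + 4.69/0.233 = 20.25 d.
q = Δh / Σ(b_i/K_i) = 14.0 / 20.25 = 0.6913 m/day.
In each layer the seepage velocity is v_i = q/n_i, so the layer transit time is t_i = b_i·n_i / q:
  layer 1 (coarse sand): t_1 = 12.8 × 0.28 / 0.6913 = 5.184 d
  layer 2 (clean gravel): t_2 = 6.45 × 0.27 / 0.6913 = 2.519 d
  layer 3 (silty sand): t_3 = 4.69 × 0.16 / 0.6913 = 1.085 d
Total t = Σ t_i = 8.789 days.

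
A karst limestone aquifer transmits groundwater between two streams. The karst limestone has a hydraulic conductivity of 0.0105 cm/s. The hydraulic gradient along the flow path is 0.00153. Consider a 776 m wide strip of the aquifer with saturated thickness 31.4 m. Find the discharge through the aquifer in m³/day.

338

Convert K: 0.0105 cm/s × 864 = 9.072 m/day.
Cross-sectional area A = 776 × 31.4 = 24366 m².
Hydraulic gradient i = 0.00153.
Darcy's law: Q = K · A · i = 9.072 × 24366 × 0.001530 = 338.2 m³/day.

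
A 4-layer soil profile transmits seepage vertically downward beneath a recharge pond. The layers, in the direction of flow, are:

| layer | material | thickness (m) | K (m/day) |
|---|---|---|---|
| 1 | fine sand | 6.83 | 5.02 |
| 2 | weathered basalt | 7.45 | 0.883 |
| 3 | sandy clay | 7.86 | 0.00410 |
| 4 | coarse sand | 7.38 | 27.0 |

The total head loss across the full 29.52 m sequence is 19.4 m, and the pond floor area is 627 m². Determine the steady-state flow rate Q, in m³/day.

Flow is perpendicular to layering, so the layers act in series and the equivalent K is the thickness-weighted harmonic mean.
Total thickness L = 6.83 + 7.45 + 7.86 + 7.38 = 29.52 m.
Σ(b_i/K_i) = 6.83/5.02 + 7.45/0.883 + 7.86/0.00410 + 7.38/27.0 = 1927 d.
K_eq = L / Σ(b_i/K_i) = 29.52 / 1927 = 0.01532 m/day.
Q = K_eq · A · (Δh/L) = 0.01532 × 627 × (19.4/29.52) = 6.312 m³/day.

6.31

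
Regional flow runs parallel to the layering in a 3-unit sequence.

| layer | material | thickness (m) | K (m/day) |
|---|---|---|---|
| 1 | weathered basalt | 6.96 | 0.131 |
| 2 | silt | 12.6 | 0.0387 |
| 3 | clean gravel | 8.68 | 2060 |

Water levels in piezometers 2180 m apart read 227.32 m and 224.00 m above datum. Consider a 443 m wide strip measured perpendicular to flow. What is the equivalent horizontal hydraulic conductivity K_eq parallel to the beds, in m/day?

633

Flow is parallel to layering, so each bed carries its own Darcy discharge and the transmissivities add.
Σ(K_i·b_i) = 0.131×6.96 + 0.0387×12.6 + 2060×8.68 = 17882 m²/day.
Total thickness b = 28.24 m, so K_eq = Σ(K_i·b_i)/b = 633.2 m/day.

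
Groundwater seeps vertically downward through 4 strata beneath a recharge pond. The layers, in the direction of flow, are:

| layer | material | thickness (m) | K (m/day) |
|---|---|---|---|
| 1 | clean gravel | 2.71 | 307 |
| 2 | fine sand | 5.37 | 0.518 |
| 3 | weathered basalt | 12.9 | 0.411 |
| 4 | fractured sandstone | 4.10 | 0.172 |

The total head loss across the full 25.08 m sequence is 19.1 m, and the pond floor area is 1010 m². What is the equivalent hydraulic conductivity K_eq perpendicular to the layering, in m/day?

0.382

Flow is perpendicular to layering, so the layers act in series and the equivalent K is the thickness-weighted harmonic mean.
Total thickness L = 2.71 + 5.37 + 12.9 + 4.10 = 25.08 m.
Σ(b_i/K_i) = 2.71/307 + 5.37/0.518 + 12.9/0.411 + 4.10/0.172 = 65.60 d.
K_eq = L / Σ(b_i/K_i) = 25.08 / 65.60 = 0.3823 m/day.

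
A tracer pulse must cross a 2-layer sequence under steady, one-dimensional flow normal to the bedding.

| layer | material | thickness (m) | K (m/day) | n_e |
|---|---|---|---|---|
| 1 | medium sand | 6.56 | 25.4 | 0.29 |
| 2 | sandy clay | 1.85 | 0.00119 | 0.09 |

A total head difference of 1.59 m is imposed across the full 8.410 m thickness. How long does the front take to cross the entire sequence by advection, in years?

With flow normal to the layers, continuity requires the same specific discharge q through every layer.
Σ(b_i/K_i) = 6.56/25.4 + 1.85/0.00119 = 1555 d.
q = Δh / Σ(b_i/K_i) = 1.59 / 1555 = 0.001023 m/day.
In each layer the seepage velocity is v_i = q/n_i, so the layer transit time is t_i = b_i·n_i / q:
  layer 1 (medium sand): t_1 = 6.56 × 0.29 / 0.001023 = 1860 d
  layer 2 (sandy clay): t_2 = 1.85 × 0.09 / 0.001023 = 162.8 d
Total t = Σ t_i = 2023 days = 5.539 years.

5.54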